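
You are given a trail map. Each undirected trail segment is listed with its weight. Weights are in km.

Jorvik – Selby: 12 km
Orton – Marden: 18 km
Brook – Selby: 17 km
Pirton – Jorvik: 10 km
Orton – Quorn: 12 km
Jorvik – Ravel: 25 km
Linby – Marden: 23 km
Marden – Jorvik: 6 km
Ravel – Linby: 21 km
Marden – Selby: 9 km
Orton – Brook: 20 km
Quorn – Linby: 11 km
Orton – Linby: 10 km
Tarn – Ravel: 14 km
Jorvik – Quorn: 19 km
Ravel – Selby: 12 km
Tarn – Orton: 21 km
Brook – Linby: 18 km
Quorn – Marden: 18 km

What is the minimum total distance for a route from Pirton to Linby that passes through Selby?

54 km

Best Pirton to Selby: Pirton–Jorvik–Selby costing 22
Best Selby to Linby: Selby–Marden–Linby costing 32
Total via Selby: 22 + 32 = 54 km.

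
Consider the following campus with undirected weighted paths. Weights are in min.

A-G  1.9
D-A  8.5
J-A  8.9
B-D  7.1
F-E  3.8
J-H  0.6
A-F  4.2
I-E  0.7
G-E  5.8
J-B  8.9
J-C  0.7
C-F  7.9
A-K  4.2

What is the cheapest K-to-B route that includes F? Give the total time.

Shortest K→F: K → A → F = 8.4
Shortest F→B: F → C → J → B = 17.5
Total via F: 8.4 + 17.5 = 25.9 min.

25.9 min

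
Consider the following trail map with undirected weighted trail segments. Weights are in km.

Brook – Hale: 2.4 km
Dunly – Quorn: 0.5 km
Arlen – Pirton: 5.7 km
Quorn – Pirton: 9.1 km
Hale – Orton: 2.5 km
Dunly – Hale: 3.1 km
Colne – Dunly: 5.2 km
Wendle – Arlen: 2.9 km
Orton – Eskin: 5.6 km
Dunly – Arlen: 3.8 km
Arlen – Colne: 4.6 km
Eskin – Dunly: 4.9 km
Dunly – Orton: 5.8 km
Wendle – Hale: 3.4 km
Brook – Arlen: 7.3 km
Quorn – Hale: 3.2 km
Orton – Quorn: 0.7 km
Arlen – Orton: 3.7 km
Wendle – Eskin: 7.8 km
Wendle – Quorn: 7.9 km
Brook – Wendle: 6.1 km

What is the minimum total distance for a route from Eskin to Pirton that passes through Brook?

23.4 km

Shortest Eskin→Brook: Eskin → Dunly → Hale → Brook = 10.4
Shortest Brook→Pirton: Brook → Arlen → Pirton = 13
Total via Brook: 10.4 + 13 = 23.4 km.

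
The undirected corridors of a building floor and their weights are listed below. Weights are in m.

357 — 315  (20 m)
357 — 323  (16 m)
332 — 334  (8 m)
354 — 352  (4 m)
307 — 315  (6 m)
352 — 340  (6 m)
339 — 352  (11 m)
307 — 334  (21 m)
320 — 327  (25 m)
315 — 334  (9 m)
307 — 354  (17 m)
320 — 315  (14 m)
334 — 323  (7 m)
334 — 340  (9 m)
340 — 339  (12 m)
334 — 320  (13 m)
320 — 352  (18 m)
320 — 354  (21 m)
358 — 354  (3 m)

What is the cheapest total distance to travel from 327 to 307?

Shortest distances from 327:
327: 0
320: 25  (via 327)
334: 38  (via 320)
315: 39  (via 320)
352: 43  (via 320)
323: 45  (via 334)
307: 45  (via 315)
Shortest route: 327–320–315–307 = 45 m.

45 m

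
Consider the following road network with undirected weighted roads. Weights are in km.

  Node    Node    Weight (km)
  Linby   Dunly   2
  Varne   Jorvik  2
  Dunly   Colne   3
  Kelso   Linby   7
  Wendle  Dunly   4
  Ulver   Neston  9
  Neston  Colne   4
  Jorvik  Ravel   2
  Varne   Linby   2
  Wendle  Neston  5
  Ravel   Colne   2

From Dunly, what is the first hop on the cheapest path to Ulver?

Colne

Enumerating some paths:
Dunly - Wendle - Neston - Ulver: 4+5+9 = 18
Dunly - Colne - Neston - Ulver: 3+4+9 = 16
The minimum is 16 km via Dunly - Colne - Neston - Ulver.
So from Dunly the first move is to Colne.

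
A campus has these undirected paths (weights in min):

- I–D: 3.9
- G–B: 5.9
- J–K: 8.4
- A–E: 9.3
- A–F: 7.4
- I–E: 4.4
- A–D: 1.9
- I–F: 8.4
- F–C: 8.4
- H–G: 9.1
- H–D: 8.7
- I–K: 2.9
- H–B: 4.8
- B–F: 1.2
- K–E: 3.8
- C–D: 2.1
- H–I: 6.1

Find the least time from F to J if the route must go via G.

Best F to G: F–B–G costing 7.1
Best G to J: G–H–I–K–J costing 26.5
Total via G: 7.1 + 26.5 = 33.6 min.

33.6 min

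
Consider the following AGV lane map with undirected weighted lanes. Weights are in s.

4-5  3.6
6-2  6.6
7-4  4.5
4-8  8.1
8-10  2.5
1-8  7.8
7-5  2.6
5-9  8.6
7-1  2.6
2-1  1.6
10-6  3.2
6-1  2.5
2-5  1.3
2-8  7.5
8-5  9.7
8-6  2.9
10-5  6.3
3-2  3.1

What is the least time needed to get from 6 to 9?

14 s

Compare a few routes:
6 → 1 → 7 → 5 → 9: 2.5+2.6+2.6+8.6 = 16.3
6 → 2 → 5 → 9: 6.6+1.3+8.6 = 16.5
6 → 1 → 2 → 5 → 9: 2.5+1.6+1.3+8.6 = 14
Cheapest is 6 → 1 → 2 → 5 → 9 at 14 s.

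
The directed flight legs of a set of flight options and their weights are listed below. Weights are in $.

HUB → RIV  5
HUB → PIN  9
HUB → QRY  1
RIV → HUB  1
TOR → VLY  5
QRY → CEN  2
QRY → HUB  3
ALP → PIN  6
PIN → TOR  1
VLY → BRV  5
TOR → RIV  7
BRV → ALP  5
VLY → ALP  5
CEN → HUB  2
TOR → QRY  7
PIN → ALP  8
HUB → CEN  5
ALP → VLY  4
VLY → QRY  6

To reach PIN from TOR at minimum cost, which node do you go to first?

Candidate routes:
TOR - VLY - ALP - PIN: 5+5+6 = 16
TOR - RIV - HUB - PIN: 7+1+9 = 17
TOR - QRY - HUB - PIN: 7+3+9 = 19
The minimum is $16 via TOR - VLY - ALP - PIN.
So from TOR the first move is to VLY.

VLY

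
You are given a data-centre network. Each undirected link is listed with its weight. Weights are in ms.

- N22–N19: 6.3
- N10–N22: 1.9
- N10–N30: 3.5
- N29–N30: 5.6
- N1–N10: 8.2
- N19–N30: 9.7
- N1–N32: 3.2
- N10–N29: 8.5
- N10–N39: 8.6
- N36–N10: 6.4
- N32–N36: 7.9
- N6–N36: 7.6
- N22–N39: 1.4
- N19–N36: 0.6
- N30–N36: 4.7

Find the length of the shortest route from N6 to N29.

17.9 ms

Settle nodes by increasing distance from N6:
N6: 0
N36: 7.6  (via N6)
N19: 8.2  (via N36)
N30: 12.3  (via N36)
N10: 14  (via N36)
N22: 14.5  (via N19)
N32: 15.5  (via N36)
N39: 15.9  (via N22)
N29: 17.9  (via N30)
Shortest route: N6–N36–N30–N29 = 17.9 ms.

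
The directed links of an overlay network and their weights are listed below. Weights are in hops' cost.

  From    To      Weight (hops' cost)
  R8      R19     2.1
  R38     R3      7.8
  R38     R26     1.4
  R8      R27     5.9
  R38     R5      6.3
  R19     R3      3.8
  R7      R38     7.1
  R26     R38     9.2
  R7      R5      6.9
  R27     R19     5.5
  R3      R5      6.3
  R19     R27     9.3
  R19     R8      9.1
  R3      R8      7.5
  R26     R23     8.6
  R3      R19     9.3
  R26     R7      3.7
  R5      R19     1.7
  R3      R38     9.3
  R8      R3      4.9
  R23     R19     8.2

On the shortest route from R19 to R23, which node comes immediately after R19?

Candidate routes:
R19 - R8 - R3 - R38 - R26 - R23: 9.1+4.9+9.3+1.4+8.6 = 33.3
R19 - R3 - R38 - R26 - R23: 3.8+9.3+1.4+8.6 = 23.1
Cheapest is R19 - R3 - R38 - R26 - R23 at 23.1 hops' cost.
So from R19 the first move is to R3.

R3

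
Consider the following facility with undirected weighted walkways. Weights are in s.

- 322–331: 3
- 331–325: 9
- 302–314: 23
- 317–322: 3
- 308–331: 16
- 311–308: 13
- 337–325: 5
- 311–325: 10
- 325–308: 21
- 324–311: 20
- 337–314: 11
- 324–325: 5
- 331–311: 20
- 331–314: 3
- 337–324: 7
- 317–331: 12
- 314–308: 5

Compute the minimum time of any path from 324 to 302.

Settle nodes by increasing distance from 324:
324: 0
325: 5  (via 324)
337: 7  (via 324)
331: 14  (via 325)
311: 15  (via 325)
322: 17  (via 331)
314: 17  (via 331)
317: 20  (via 322)
308: 22  (via 314)
302: 40  (via 314)
Shortest route: 324 → 325 → 331 → 314 → 302 = 40 s.

40 s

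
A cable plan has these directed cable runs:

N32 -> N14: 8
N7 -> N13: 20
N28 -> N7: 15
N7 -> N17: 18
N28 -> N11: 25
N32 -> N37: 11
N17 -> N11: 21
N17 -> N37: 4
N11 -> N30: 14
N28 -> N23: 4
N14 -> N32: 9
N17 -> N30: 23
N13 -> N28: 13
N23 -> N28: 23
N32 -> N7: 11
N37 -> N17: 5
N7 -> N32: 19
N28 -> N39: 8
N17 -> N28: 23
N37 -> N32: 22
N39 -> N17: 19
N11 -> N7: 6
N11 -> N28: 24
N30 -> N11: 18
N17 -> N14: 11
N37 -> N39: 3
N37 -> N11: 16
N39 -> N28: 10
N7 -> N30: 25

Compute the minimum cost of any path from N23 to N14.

Enumerating some paths:
N23 - N28 - N39 - N17 - N14: 23+8+19+11 = 61
N23 - N28 - N7 - N32 - N14: 23+15+19+8 = 65
The minimum is 61 via N23 - N28 - N39 - N17 - N14.

61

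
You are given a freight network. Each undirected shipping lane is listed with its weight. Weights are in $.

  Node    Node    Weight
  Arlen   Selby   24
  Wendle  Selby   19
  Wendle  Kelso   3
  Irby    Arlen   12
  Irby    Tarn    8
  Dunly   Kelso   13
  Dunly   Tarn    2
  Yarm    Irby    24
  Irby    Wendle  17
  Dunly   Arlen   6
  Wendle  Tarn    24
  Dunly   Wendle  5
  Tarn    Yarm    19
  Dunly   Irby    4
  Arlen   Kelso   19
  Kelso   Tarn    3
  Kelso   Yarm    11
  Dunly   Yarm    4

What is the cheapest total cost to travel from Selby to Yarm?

Shortest distances from Selby:
Selby: 0
Wendle: 19  (via Selby)
Kelso: 22  (via Wendle)
Dunly: 24  (via Wendle)
Arlen: 24  (via Selby)
Tarn: 25  (via Kelso)
Yarm: 28  (via Dunly)
Shortest route: Selby → Wendle → Dunly → Yarm = $28.

$28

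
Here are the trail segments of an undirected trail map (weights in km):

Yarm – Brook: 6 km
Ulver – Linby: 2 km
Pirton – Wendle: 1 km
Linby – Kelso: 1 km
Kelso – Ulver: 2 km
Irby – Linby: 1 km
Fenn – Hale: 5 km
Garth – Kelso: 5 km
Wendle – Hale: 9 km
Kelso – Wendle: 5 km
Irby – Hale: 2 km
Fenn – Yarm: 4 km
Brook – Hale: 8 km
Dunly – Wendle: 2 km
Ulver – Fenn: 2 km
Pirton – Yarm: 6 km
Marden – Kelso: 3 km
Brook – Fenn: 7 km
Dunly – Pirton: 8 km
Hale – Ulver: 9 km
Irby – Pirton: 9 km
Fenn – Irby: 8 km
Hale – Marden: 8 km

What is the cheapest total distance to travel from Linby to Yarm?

Settle nodes by increasing distance from Linby:
Linby: 0
Kelso: 1  (via Linby)
Irby: 1  (via Linby)
Ulver: 2  (via Linby)
Hale: 3  (via Irby)
Fenn: 4  (via Ulver)
Marden: 4  (via Kelso)
Garth: 6  (via Kelso)
Wendle: 6  (via Kelso)
Pirton: 7  (via Wendle)
Yarm: 8  (via Fenn)
Shortest route: Linby → Ulver → Fenn → Yarm = 8 km.

8 km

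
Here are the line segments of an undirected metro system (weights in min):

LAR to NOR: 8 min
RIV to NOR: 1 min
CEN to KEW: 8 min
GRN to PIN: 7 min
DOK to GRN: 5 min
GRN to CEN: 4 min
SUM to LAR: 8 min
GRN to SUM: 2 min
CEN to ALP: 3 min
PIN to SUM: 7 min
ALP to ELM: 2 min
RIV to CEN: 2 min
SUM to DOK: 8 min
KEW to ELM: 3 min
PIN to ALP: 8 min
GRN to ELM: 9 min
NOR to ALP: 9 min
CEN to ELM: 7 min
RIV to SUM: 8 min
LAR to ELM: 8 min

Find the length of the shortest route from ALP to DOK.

Running Dijkstra from ALP:
ALP: 0
ELM: 2  (via ALP)
CEN: 3  (via ALP)
RIV: 5  (via CEN)
KEW: 5  (via ELM)
NOR: 6  (via RIV)
GRN: 7  (via CEN)
PIN: 8  (via ALP)
SUM: 9  (via GRN)
LAR: 10  (via ELM)
DOK: 12  (via GRN)
Shortest route: ALP–CEN–GRN–DOK = 12 min.

12 min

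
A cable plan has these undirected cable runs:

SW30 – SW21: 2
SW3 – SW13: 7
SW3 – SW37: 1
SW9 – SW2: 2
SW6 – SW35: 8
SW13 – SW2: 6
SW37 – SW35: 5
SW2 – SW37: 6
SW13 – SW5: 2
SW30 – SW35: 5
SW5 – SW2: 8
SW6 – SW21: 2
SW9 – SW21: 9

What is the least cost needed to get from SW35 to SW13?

Shortest distances from SW35:
SW35: 0
SW30: 5  (via SW35)
SW37: 5  (via SW35)
SW3: 6  (via SW37)
SW21: 7  (via SW30)
SW6: 8  (via SW35)
SW2: 11  (via SW37)
SW9: 13  (via SW2)
SW13: 13  (via SW3)
Shortest route: SW35 → SW37 → SW3 → SW13 = 13.

13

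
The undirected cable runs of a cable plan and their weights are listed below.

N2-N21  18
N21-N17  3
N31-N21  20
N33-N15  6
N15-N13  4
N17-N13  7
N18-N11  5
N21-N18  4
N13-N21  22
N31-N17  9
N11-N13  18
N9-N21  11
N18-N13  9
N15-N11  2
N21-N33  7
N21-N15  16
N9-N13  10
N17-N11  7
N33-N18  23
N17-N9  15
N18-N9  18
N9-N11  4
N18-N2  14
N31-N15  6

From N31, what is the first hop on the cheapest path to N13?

Compare a few routes:
N31 - N15 - N13: 6+4 = 10
N31 - N17 - N13: 9+7 = 16
N31 - N17 - N11 - N15 - N13: 9+7+2+4 = 22
The minimum is 10 via N31 - N15 - N13.
So from N31 the first move is to N15.

N15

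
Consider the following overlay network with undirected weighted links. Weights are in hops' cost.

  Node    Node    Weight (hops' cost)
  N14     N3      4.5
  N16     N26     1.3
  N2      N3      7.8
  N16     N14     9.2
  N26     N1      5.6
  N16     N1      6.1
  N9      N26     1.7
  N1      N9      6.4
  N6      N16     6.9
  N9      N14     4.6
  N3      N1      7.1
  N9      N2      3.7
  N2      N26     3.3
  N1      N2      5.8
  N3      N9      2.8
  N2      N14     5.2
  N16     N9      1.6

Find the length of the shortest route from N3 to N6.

11.3 hops' cost

Shortest distances from N3:
N3: 0
N9: 2.8  (via N3)
N16: 4.4  (via N9)
N26: 4.5  (via N9)
N14: 4.5  (via N3)
N2: 6.5  (via N9)
N1: 7.1  (via N3)
N6: 11.3  (via N16)
Shortest route: N3–N9–N16–N6 = 11.3 hops' cost.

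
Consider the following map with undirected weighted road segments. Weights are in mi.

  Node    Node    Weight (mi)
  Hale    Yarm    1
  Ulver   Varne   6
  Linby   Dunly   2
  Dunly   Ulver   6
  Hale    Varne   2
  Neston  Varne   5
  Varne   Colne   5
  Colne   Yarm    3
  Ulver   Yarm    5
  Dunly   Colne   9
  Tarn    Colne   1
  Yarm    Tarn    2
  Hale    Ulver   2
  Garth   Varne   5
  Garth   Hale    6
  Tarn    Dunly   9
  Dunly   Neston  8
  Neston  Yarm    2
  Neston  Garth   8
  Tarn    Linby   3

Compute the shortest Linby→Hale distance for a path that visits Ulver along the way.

Best Linby to Ulver: Linby–Dunly–Ulver costing 8
Shortest Ulver→Hale: Ulver–Hale = 2
Total via Ulver: 8 + 2 = 10 mi.

10 mi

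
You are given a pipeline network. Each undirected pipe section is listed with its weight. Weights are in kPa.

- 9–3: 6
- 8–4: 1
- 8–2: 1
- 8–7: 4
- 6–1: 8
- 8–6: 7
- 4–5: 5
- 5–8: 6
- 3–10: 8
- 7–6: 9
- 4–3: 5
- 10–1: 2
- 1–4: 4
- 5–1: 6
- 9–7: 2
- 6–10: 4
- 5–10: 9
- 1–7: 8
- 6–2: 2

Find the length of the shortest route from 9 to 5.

12 kPa

Running Dijkstra from 9:
9: 0
7: 2  (via 9)
3: 6  (via 9)
8: 6  (via 7)
2: 7  (via 8)
4: 7  (via 8)
6: 9  (via 2)
1: 10  (via 7)
5: 12  (via 8)
Shortest route: 9 → 7 → 8 → 5 = 12 kPa.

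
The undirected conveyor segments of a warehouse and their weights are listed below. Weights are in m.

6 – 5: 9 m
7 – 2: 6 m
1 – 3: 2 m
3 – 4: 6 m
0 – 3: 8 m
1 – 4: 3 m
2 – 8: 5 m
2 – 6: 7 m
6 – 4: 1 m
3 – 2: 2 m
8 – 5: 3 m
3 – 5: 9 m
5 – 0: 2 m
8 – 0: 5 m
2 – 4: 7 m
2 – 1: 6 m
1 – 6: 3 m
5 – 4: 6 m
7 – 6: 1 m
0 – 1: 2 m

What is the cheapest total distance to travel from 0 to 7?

Running Dijkstra from 0:
0: 0
1: 2  (via 0)
5: 2  (via 0)
3: 4  (via 1)
4: 5  (via 1)
6: 5  (via 1)
8: 5  (via 0)
2: 6  (via 3)
7: 6  (via 6)
Shortest route: 0 → 1 → 6 → 7 = 6 m.

6 m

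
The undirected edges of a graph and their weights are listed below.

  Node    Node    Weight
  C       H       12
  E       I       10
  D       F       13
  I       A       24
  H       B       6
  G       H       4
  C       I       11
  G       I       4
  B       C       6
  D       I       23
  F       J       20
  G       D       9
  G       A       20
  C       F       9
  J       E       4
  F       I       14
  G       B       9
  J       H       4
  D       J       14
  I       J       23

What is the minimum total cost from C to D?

22

Enumerating some paths:
C → I → G → D: 11+4+9 = 24
C → B → G → D: 6+9+9 = 24
C → F → D: 9+13 = 22
C → B → H → G → D: 6+6+4+9 = 25
Cheapest is C → F → D at 22.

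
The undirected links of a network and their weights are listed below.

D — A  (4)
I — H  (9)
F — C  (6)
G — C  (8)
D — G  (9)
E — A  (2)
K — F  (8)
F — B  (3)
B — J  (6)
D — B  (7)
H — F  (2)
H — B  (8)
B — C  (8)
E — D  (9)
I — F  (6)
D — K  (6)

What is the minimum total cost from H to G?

16

Running Dijkstra from H:
H: 0
F: 2  (via H)
B: 5  (via F)
C: 8  (via F)
I: 8  (via F)
K: 10  (via F)
J: 11  (via B)
D: 12  (via B)
A: 16  (via D)
G: 16  (via C)
Shortest route: H–F–C–G = 16.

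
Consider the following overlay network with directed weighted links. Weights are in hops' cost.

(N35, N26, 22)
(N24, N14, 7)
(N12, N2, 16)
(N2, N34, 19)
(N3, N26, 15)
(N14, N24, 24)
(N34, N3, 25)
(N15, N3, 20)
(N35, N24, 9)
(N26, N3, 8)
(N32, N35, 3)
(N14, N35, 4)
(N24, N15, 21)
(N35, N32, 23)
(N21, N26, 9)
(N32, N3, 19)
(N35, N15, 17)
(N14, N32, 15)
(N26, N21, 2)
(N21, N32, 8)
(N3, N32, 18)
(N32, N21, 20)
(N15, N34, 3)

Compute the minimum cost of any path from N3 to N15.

38 hops' cost

Compare a few routes:
N3 - N26 - N21 - N32 - N35 - N15: 15+2+8+3+17 = 45
N3 - N32 - N35 - N15: 18+3+17 = 38
N3 - N26 - N21 - N32 - N35 - N24 - N15: 15+2+8+3+9+21 = 58
N3 - N32 - N35 - N24 - N15: 18+3+9+21 = 51
Cheapest is N3 - N32 - N35 - N15 at 38 hops' cost.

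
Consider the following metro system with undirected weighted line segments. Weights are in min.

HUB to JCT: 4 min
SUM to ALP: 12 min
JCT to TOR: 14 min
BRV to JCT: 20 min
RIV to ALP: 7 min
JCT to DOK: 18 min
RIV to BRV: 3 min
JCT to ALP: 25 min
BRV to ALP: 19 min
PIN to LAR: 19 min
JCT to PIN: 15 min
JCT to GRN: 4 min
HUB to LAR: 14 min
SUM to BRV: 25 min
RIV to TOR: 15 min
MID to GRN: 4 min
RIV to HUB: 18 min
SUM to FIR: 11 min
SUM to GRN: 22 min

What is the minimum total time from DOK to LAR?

36 min

Candidate routes:
DOK–JCT–PIN–LAR: 18+15+19 = 52
DOK–JCT–HUB–LAR: 18+4+14 = 36
DOK–JCT–BRV–RIV–HUB–LAR: 18+20+3+18+14 = 73
The minimum is 36 min via DOK–JCT–HUB–LAR.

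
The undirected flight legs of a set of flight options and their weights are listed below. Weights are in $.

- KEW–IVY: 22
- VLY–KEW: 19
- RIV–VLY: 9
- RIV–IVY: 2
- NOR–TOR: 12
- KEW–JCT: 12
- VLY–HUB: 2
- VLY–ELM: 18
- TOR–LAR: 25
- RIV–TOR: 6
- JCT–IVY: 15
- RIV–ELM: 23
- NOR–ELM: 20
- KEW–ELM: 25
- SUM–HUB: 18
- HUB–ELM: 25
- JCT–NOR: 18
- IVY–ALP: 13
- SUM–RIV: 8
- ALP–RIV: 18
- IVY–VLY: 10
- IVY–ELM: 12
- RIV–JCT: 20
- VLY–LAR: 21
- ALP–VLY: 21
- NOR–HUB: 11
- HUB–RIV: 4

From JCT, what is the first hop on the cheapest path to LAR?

Compare a few routes:
JCT → IVY → RIV → HUB → VLY → LAR: 15+2+4+2+21 = 44
JCT → IVY → RIV → VLY → LAR: 15+2+9+21 = 47
JCT → IVY → VLY → LAR: 15+10+21 = 46
The minimum is $44 via JCT → IVY → RIV → HUB → VLY → LAR.
So from JCT the first move is to IVY.

IVY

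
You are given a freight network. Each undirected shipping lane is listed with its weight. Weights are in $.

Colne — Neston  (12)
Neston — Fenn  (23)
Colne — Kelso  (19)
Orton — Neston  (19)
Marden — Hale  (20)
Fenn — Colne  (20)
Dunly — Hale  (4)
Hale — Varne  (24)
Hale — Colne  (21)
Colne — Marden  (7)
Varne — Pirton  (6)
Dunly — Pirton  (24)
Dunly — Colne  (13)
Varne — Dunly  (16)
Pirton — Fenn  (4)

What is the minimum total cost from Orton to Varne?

$52

Enumerating some paths:
Orton → Neston → Colne → Fenn → Pirton → Varne: 19+12+20+4+6 = 61
Orton → Neston → Colne → Dunly → Varne: 19+12+13+16 = 60
Orton → Neston → Fenn → Pirton → Varne: 19+23+4+6 = 52
Cheapest is Orton → Neston → Fenn → Pirton → Varne at $52.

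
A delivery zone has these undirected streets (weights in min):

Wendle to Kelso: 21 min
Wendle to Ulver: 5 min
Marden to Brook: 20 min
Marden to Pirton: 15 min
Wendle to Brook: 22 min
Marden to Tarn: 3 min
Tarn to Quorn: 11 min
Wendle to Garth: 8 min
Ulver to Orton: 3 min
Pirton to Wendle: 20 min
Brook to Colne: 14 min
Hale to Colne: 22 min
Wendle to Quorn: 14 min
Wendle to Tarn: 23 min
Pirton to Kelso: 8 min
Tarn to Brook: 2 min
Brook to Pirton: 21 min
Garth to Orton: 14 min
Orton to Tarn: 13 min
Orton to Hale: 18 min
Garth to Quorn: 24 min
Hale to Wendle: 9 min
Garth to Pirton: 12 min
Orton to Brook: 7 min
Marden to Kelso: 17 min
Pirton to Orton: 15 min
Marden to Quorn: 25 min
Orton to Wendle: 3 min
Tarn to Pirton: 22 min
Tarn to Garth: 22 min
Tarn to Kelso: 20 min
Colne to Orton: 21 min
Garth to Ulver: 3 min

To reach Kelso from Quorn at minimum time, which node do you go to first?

Tarn

Candidate routes:
Quorn - Wendle - Kelso: 14+21 = 35
Quorn - Tarn - Kelso: 11+20 = 31
Cheapest is Quorn - Tarn - Kelso at 31 min.
So from Quorn the first move is to Tarn.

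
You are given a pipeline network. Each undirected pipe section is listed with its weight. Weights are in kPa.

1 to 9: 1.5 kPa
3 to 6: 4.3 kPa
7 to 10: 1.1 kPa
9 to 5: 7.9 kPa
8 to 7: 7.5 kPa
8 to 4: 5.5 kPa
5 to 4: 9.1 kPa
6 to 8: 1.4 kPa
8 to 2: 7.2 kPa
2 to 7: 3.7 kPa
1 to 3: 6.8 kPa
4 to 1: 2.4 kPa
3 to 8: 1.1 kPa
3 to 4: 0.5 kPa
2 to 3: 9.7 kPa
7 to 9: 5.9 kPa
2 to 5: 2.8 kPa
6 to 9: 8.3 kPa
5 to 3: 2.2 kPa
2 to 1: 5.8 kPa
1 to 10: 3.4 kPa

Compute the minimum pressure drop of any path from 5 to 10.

7.6 kPa

Enumerating some paths:
5–2–7–10: 2.8+3.7+1.1 = 7.6
5–3–8–7–10: 2.2+1.1+7.5+1.1 = 11.9
5–3–4–1–10: 2.2+0.5+2.4+3.4 = 8.5
Cheapest is 5–2–7–10 at 7.6 kPa.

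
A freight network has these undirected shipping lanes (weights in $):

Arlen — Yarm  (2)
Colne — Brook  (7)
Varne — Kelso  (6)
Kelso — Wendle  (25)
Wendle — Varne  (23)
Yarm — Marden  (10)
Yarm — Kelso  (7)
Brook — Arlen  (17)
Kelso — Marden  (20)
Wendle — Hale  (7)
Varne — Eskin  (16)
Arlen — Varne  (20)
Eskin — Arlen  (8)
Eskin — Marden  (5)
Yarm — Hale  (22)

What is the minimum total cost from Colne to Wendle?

$55

Settle nodes by increasing distance from Colne:
Colne: 0
Brook: 7  (via Colne)
Arlen: 24  (via Brook)
Yarm: 26  (via Arlen)
Eskin: 32  (via Arlen)
Kelso: 33  (via Yarm)
Marden: 36  (via Yarm)
Varne: 39  (via Kelso)
Hale: 48  (via Yarm)
Wendle: 55  (via Hale)
Shortest route: Colne → Brook → Arlen → Yarm → Hale → Wendle = $55.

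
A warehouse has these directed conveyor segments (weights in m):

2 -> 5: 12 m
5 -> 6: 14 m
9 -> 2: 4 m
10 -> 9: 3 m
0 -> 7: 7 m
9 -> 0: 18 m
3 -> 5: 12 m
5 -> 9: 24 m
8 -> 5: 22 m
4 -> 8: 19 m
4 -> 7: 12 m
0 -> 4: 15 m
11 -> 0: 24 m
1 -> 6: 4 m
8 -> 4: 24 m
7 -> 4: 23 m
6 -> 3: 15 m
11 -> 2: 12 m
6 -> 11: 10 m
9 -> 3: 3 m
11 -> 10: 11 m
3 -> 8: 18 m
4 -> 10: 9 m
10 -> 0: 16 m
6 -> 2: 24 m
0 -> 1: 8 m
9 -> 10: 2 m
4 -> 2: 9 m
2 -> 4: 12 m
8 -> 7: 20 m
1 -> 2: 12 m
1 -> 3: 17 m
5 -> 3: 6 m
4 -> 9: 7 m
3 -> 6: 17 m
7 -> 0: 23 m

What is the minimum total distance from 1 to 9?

28 m

Candidate routes:
1 - 2 - 4 - 10 - 9: 12+12+9+3 = 36
1 - 6 - 11 - 10 - 9: 4+10+11+3 = 28
1 - 2 - 4 - 9: 12+12+7 = 31
Cheapest is 1 - 6 - 11 - 10 - 9 at 28 m.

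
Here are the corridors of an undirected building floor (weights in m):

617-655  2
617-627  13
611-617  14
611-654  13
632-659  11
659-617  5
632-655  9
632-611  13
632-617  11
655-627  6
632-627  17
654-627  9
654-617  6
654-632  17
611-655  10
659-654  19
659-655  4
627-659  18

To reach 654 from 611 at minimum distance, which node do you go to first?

Enumerating some paths:
611 → 654: 13 = 13
611 → 655 → 617 → 654: 10+2+6 = 18
The minimum is 13 m via 611 → 654.
So from 611 the first move is to 654.

654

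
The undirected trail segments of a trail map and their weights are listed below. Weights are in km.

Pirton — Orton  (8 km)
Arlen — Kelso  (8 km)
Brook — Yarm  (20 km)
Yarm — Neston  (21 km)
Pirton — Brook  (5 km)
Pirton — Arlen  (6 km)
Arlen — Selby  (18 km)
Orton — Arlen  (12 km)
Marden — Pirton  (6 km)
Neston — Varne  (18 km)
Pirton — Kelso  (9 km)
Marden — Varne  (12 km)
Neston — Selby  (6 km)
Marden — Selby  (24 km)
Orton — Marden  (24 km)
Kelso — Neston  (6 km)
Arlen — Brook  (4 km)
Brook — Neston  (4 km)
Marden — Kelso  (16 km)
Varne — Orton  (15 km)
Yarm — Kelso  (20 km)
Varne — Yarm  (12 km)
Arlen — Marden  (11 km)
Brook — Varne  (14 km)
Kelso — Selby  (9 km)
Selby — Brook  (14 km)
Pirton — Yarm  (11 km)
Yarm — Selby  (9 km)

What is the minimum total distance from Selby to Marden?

Enumerating some paths:
Selby → Neston → Brook → Pirton → Marden: 6+4+5+6 = 21
Selby → Kelso → Pirton → Marden: 9+9+6 = 24
Selby → Neston → Brook → Arlen → Marden: 6+4+4+11 = 25
Selby → Marden: 24 = 24
Cheapest is Selby → Neston → Brook → Pirton → Marden at 21 km.

21 km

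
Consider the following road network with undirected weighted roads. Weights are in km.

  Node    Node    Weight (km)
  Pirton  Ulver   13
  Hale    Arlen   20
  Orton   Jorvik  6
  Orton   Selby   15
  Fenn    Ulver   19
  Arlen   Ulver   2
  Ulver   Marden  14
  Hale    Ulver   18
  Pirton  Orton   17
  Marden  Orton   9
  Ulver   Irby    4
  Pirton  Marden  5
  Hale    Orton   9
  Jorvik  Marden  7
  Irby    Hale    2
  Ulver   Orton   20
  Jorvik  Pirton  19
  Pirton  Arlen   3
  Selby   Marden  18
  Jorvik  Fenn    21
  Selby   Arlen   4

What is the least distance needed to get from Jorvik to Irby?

17 km

Settle nodes by increasing distance from Jorvik:
Jorvik: 0
Orton: 6  (via Jorvik)
Marden: 7  (via Jorvik)
Pirton: 12  (via Marden)
Arlen: 15  (via Pirton)
Hale: 15  (via Orton)
Ulver: 17  (via Arlen)
Irby: 17  (via Hale)
Shortest route: Jorvik → Orton → Hale → Irby = 17 km.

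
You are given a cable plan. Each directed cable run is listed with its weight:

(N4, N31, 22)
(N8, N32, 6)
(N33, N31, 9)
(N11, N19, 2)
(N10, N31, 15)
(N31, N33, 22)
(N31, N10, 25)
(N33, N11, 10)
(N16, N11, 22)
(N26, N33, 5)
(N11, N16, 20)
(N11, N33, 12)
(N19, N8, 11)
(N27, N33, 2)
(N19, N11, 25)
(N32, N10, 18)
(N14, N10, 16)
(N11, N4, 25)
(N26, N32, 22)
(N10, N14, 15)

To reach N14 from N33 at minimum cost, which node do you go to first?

N31

Compare a few routes:
N33 → N11 → N19 → N8 → N32 → N10 → N14: 10+2+11+6+18+15 = 62
N33 → N31 → N10 → N14: 9+25+15 = 49
The minimum is 49 via N33 → N31 → N10 → N14.
So from N33 the first move is to N31.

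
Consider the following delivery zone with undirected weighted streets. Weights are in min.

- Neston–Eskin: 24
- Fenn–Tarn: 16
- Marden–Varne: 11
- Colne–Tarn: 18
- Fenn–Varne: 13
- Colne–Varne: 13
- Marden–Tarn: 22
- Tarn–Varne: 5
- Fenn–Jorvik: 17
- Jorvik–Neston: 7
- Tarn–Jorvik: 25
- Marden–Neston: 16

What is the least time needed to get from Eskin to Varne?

51 min

Compare a few routes:
Eskin → Neston → Jorvik → Fenn → Varne: 24+7+17+13 = 61
Eskin → Neston → Jorvik → Tarn → Varne: 24+7+25+5 = 61
Eskin → Neston → Marden → Varne: 24+16+11 = 51
Cheapest is Eskin → Neston → Marden → Varne at 51 min.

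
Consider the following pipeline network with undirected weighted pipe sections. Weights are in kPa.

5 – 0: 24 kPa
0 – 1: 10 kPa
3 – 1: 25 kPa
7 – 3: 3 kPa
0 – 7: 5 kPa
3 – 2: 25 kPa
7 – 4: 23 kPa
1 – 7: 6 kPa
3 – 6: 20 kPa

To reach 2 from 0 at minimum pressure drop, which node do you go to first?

7

Candidate routes:
0–1–7–3–2: 10+6+3+25 = 44
0–1–3–2: 10+25+25 = 60
0–7–3–2: 5+3+25 = 33
The minimum is 33 kPa via 0–7–3–2.
So from 0 the first move is to 7.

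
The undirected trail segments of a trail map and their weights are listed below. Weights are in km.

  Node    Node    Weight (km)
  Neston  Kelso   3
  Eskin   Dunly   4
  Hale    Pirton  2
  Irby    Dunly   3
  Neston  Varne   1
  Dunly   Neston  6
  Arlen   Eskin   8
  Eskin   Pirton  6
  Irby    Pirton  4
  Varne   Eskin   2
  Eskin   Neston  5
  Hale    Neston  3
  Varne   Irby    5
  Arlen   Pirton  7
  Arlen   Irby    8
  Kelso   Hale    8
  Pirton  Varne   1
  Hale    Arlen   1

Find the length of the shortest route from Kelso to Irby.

9 km

Candidate routes:
Kelso - Neston - Dunly - Irby: 3+6+3 = 12
Kelso - Neston - Varne - Eskin - Dunly - Irby: 3+1+2+4+3 = 13
Kelso - Neston - Hale - Pirton - Irby: 3+3+2+4 = 12
Kelso - Neston - Varne - Irby: 3+1+5 = 9
The minimum is 9 km via Kelso - Neston - Varne - Irby.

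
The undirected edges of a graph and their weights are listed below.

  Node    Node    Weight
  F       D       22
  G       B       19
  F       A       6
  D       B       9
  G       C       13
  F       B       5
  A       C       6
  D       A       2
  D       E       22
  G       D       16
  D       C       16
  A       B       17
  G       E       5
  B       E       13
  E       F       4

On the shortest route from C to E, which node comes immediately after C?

Enumerating some paths:
C → A → F → E: 6+6+4 = 16
C → G → E: 13+5 = 18
The minimum is 16 via C → A → F → E.
So from C the first move is to A.

A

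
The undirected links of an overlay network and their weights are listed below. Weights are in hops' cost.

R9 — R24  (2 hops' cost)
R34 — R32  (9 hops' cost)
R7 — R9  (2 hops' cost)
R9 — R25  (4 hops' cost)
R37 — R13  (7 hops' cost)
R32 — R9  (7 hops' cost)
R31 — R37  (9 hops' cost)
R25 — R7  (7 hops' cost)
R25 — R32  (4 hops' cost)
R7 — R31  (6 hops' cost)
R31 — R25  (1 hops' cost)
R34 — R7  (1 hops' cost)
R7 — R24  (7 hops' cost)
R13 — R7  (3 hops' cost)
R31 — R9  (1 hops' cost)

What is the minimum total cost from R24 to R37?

12 hops' cost

Candidate routes:
R24 → R9 → R7 → R13 → R37: 2+2+3+7 = 14
R24 → R9 → R31 → R37: 2+1+9 = 12
The minimum is 12 hops' cost via R24 → R9 → R31 → R37.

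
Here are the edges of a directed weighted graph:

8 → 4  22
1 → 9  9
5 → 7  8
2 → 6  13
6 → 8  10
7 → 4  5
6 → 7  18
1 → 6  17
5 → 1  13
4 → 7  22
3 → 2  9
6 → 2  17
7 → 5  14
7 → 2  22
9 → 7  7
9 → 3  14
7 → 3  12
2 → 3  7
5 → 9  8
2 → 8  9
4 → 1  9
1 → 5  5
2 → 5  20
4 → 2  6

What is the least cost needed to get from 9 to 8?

Candidate routes:
9 → 7 → 4 → 2 → 8: 7+5+6+9 = 27
9 → 3 → 2 → 8: 14+9+9 = 32
9 → 7 → 3 → 2 → 8: 7+12+9+9 = 37
Cheapest is 9 → 7 → 4 → 2 → 8 at 27.

27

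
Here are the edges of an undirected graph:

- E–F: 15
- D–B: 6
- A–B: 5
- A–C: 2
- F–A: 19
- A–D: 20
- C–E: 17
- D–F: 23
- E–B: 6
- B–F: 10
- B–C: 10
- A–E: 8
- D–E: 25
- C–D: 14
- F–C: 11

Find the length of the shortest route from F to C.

11

Enumerating some paths:
F–A–C: 19+2 = 21
F–C: 11 = 11
F–B–A–C: 10+5+2 = 17
F–B–C: 10+10 = 20
Cheapest is F–C at 11.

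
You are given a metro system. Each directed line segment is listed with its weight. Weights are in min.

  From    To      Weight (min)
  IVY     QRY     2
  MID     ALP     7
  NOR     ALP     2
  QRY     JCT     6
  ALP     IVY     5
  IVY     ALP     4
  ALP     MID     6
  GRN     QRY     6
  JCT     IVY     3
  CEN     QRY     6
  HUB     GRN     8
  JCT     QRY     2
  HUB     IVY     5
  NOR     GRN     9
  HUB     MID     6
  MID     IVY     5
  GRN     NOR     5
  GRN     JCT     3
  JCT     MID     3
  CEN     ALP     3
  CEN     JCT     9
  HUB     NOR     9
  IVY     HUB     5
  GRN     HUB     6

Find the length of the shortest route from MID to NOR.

Candidate routes:
MID - IVY - HUB - NOR: 5+5+9 = 19
MID - IVY - HUB - GRN - NOR: 5+5+8+5 = 23
MID - ALP - IVY - HUB - NOR: 7+5+5+9 = 26
Cheapest is MID - IVY - HUB - NOR at 19 min.

19 min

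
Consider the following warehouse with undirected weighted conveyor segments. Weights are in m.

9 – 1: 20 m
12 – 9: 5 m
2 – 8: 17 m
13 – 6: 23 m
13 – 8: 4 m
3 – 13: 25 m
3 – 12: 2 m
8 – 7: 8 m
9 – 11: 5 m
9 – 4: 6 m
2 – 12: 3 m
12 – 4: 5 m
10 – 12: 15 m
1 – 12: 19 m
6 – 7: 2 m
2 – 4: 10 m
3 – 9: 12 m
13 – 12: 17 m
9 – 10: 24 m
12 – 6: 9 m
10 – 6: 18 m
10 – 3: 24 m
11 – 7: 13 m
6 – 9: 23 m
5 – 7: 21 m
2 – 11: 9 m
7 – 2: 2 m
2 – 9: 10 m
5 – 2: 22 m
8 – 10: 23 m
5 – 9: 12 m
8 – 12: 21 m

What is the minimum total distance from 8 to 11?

Candidate routes:
8–7–2–12–9–11: 8+2+3+5+5 = 23
8–7–11: 8+13 = 21
8–7–2–11: 8+2+9 = 19
Cheapest is 8–7–2–11 at 19 m.

19 m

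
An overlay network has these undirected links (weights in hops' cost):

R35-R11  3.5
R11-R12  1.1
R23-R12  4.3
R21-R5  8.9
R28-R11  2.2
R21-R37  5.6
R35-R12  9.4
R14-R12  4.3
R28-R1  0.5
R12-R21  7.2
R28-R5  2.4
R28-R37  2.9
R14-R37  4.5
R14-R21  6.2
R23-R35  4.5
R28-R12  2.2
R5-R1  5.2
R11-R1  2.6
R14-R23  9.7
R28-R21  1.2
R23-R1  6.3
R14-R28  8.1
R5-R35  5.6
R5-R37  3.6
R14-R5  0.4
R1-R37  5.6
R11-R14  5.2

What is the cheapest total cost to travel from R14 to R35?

Compare a few routes:
R14 - R5 - R35: 0.4+5.6 = 6
R14 - R11 - R35: 5.2+3.5 = 8.7
R14 - R5 - R28 - R11 - R35: 0.4+2.4+2.2+3.5 = 8.5
The minimum is 6 hops' cost via R14 - R5 - R35.

6 hops' cost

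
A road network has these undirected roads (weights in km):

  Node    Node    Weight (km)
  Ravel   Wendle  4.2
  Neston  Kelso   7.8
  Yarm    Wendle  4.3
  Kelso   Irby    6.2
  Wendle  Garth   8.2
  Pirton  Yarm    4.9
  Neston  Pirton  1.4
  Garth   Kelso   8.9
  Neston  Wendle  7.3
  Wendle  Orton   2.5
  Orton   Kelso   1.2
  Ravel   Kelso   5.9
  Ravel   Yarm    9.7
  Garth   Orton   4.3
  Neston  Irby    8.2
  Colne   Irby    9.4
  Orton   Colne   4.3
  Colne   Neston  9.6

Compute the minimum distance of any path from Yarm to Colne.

11.1 km

Running Dijkstra from Yarm:
Yarm: 0
Wendle: 4.3  (via Yarm)
Pirton: 4.9  (via Yarm)
Neston: 6.3  (via Pirton)
Orton: 6.8  (via Wendle)
Kelso: 8  (via Orton)
Ravel: 8.5  (via Wendle)
Garth: 11.1  (via Orton)
Colne: 11.1  (via Orton)
Shortest route: Yarm → Wendle → Orton → Colne = 11.1 km.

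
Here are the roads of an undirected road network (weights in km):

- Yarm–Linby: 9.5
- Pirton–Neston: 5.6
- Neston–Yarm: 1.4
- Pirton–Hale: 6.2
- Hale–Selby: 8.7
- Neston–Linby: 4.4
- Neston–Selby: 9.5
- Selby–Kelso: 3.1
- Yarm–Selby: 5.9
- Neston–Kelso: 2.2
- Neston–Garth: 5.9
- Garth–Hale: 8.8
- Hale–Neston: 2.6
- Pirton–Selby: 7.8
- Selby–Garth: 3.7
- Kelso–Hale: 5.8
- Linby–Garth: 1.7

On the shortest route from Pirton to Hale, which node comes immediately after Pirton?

Hale

Candidate routes:
Pirton - Neston - Hale: 5.6+2.6 = 8.2
Pirton - Hale: 6.2 = 6.2
Cheapest is Pirton - Hale at 6.2 km.
So from Pirton the first move is to Hale.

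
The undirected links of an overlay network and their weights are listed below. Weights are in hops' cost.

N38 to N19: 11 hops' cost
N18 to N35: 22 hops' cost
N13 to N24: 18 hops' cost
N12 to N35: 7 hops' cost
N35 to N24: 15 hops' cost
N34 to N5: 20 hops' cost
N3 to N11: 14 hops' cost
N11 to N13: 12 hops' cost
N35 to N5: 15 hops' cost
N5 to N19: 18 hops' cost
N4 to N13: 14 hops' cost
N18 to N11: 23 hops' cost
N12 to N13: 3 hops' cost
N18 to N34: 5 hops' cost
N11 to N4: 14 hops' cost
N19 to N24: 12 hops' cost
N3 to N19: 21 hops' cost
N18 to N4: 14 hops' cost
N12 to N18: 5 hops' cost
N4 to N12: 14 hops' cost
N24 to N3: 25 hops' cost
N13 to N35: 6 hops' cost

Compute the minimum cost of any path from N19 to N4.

44 hops' cost

Running Dijkstra from N19:
N19: 0
N38: 11  (via N19)
N24: 12  (via N19)
N5: 18  (via N19)
N3: 21  (via N19)
N35: 27  (via N24)
N13: 30  (via N24)
N12: 33  (via N13)
N11: 35  (via N3)
N34: 38  (via N5)
N18: 38  (via N12)
N4: 44  (via N13)
Shortest route: N19 → N24 → N13 → N4 = 44 hops' cost.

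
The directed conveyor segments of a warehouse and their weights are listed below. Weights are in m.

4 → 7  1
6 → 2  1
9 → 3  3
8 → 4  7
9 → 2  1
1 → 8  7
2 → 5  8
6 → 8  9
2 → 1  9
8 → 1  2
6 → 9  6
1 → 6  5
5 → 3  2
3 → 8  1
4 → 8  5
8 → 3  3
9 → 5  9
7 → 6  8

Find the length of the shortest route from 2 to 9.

20 m

Enumerating some paths:
2 - 1 - 6 - 9: 9+5+6 = 20
2 - 5 - 3 - 8 - 4 - 7 - 6 - 9: 8+2+1+7+1+8+6 = 33
2 - 5 - 3 - 8 - 1 - 6 - 9: 8+2+1+2+5+6 = 24
2 - 1 - 8 - 4 - 7 - 6 - 9: 9+7+7+1+8+6 = 38
The minimum is 20 m via 2 - 1 - 6 - 9.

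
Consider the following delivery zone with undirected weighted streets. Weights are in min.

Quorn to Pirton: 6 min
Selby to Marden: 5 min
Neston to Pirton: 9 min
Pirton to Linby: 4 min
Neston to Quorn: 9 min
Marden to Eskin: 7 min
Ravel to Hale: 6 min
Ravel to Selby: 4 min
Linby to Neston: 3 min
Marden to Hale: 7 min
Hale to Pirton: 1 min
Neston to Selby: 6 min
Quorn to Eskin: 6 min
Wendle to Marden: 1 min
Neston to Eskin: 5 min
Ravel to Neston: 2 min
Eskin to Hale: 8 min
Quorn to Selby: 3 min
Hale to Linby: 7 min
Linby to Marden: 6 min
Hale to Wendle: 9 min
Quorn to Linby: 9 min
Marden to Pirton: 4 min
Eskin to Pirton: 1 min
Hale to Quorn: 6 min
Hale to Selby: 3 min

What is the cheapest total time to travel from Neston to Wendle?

10 min

Shortest distances from Neston:
Neston: 0
Ravel: 2  (via Neston)
Linby: 3  (via Neston)
Eskin: 5  (via Neston)
Selby: 6  (via Neston)
Pirton: 6  (via Eskin)
Hale: 7  (via Pirton)
Quorn: 9  (via Neston)
Marden: 9  (via Linby)
Wendle: 10  (via Marden)
Shortest route: Neston–Linby–Marden–Wendle = 10 min.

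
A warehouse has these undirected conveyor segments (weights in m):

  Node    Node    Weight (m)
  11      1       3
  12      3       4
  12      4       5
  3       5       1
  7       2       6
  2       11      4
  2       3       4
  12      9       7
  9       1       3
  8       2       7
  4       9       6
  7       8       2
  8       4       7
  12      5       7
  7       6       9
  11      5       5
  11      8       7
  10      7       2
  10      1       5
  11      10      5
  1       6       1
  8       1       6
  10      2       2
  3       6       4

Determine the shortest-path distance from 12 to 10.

10 m

Enumerating some paths:
12 → 5 → 3 → 2 → 10: 7+1+4+2 = 14
12 → 3 → 6 → 1 → 10: 4+4+1+5 = 14
12 → 3 → 2 → 10: 4+4+2 = 10
The minimum is 10 m via 12 → 3 → 2 → 10.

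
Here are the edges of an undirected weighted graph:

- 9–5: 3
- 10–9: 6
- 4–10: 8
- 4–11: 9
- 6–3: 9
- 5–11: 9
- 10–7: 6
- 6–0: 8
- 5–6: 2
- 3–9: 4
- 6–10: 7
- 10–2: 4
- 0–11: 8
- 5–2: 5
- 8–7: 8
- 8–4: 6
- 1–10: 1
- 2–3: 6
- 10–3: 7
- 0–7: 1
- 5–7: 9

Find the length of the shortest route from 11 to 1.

Candidate routes:
11–5–2–10–1: 9+5+4+1 = 19
11–4–10–1: 9+8+1 = 18
11–0–7–10–1: 8+1+6+1 = 16
Cheapest is 11–0–7–10–1 at 16.

16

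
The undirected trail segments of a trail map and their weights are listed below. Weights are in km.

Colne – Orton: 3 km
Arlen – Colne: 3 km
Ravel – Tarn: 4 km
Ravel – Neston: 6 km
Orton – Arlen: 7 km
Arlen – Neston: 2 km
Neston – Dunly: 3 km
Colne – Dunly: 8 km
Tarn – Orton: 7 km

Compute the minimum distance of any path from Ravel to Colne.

11 km

Shortest distances from Ravel:
Ravel: 0
Tarn: 4  (via Ravel)
Neston: 6  (via Ravel)
Arlen: 8  (via Neston)
Dunly: 9  (via Neston)
Orton: 11  (via Tarn)
Colne: 11  (via Arlen)
Shortest route: Ravel → Neston → Arlen → Colne = 11 km.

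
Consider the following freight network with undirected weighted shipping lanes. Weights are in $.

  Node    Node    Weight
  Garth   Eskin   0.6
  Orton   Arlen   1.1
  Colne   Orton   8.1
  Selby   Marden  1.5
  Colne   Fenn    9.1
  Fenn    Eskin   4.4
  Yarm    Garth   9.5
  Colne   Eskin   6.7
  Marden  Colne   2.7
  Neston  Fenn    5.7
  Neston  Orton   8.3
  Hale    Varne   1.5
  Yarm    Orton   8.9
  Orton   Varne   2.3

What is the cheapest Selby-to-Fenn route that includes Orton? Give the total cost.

$26.3

Best Selby to Orton: Selby–Marden–Colne–Orton costing 12.3
Shortest Orton→Fenn: Orton–Neston–Fenn = 14
Total via Orton: 12.3 + 14 = $26.3.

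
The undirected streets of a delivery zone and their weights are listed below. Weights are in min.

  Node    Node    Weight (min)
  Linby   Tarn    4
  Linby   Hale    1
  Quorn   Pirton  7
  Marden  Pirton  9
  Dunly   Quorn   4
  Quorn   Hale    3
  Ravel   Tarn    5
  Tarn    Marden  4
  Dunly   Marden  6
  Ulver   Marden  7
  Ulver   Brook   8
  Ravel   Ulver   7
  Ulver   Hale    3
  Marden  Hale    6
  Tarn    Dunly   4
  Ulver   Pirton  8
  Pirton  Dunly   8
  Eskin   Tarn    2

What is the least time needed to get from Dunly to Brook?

Candidate routes:
Dunly → Quorn → Hale → Ulver → Brook: 4+3+3+8 = 18
Dunly → Tarn → Linby → Hale → Ulver → Brook: 4+4+1+3+8 = 20
Dunly → Marden → Ulver → Brook: 6+7+8 = 21
The minimum is 18 min via Dunly → Quorn → Hale → Ulver → Brook.

18 min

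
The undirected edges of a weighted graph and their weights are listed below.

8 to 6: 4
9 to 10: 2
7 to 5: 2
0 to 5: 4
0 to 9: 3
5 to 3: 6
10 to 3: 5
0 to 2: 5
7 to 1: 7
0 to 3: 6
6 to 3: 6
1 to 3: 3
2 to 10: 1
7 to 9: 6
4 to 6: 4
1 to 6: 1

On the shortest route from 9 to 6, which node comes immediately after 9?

10

Candidate routes:
9 → 0 → 3 → 1 → 6: 3+6+3+1 = 13
9 → 10 → 3 → 1 → 6: 2+5+3+1 = 11
The minimum is 11 via 9 → 10 → 3 → 1 → 6.
So from 9 the first move is to 10.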